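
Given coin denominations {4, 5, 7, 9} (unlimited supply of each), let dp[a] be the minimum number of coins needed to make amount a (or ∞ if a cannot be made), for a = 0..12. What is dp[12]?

 a  0  1  2  3  4  5  6  7  8  9 10 11 12
dp  0  -  -  -  1  1  -  1  2  1  2  2  2
(- denotes ∞ / unreachable)

2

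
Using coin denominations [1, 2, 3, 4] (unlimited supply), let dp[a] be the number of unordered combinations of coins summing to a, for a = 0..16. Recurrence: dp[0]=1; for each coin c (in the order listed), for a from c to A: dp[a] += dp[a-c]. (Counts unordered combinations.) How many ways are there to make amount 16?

after  coin     0     1     2     3     4     5     6     7     8     9    10    11    12    13    14    15    16
          1     1     1     1     1     1     1     1     1     1     1     1     1     1     1     1     1     1
          2     1     1     2     2     3     3     4     4     5     5     6     6     7     7     8     8     9
          3     1     1     2     3     4     5     7     8    10    12    14    16    19    21    24    27    30
          4     1     1     2     3     5     6     9    11    15    18    23    27    34    39    47    54    64

64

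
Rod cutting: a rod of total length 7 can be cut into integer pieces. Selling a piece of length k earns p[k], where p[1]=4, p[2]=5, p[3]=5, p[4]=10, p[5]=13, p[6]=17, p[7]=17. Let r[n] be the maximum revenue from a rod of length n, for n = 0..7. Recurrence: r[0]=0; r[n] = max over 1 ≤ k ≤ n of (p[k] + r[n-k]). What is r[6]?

   n    0    1    2    3    4    5    6    7
r[n]    0    4    8   12   16   20   24   28

24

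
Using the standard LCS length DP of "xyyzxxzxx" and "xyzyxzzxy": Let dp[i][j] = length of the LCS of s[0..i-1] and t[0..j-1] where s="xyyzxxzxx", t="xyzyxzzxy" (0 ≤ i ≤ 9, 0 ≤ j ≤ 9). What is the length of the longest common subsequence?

6

   ''  x  y  z  y  x  z  z  x  y
''  0  0  0  0  0  0  0  0  0  0
 x  0  1  1  1  1  1  1  1  1  1
 y  0  1  2  2  2  2  2  2  2  2
 y  0  1  2  2  3  3  3  3  3  3
 z  0  1  2  3  3  3  4  4  4  4
 x  0  1  2  3  3  4  4  4  5  5
 x  0  1  2  3  3  4  4  4  5  5
 z  0  1  2  3  3  4  5  5  5  5
 x  0  1  2  3  3  4  5  5  6  6
 x  0  1  2  3  3  4  5  5  6  6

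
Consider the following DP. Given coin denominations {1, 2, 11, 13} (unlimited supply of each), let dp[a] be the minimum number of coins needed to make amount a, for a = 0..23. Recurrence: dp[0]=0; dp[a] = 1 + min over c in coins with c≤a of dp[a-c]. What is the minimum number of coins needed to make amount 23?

3

 a  0  1  2  3  4  5  6  7  8  9 10 11 12 13 14 15 16 17 18 19 20 21 22 23
dp  0  1  1  2  2  3  3  4  4  5  5  1  2  1  2  2  3  3  4  4  5  5  2  3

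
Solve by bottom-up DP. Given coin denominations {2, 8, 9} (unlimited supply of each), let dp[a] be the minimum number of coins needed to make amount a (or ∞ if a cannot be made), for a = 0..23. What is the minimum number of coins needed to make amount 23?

5

 a  0  1  2  3  4  5  6  7  8  9 10 11 12 13 14 15 16 17 18 19 20 21 22 23
dp  0  -  1  -  2  -  3  -  1  1  2  2  3  3  4  4  2  2  2  3  3  4  4  5
(- denotes ∞ / unreachable)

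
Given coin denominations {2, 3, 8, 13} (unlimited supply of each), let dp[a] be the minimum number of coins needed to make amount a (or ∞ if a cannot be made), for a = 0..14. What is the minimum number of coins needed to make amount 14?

 a  0  1  2  3  4  5  6  7  8  9 10 11 12 13 14
dp  0  -  1  1  2  2  2  3  1  3  2  2  3  1  3
(- denotes ∞ / unreachable)

3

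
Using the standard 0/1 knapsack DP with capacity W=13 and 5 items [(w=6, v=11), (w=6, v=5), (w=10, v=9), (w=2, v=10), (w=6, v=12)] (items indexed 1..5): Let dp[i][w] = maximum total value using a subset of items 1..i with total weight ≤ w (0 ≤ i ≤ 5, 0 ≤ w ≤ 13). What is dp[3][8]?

11

i\w   0   1   2   3   4   5   6   7   8   9  10  11  12  13
  0   0   0   0   0   0   0   0   0   0   0   0   0   0   0
  1   0   0   0   0   0   0  11  11  11  11  11  11  11  11
  2   0   0   0   0   0   0  11  11  11  11  11  11  16  16
  3   0   0   0   0   0   0  11  11  11  11  11  11  16  16
  4   0   0  10  10  10  10  11  11  21  21  21  21  21  21
  5   0   0  10  10  10  10  12  12  22  22  22  22  23  23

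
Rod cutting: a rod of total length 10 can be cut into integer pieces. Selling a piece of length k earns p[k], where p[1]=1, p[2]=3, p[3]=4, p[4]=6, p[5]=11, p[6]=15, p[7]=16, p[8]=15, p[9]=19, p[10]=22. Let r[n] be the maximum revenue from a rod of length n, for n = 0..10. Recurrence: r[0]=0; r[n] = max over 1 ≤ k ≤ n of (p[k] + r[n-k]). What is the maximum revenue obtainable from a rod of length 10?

   n    0    1    2    3    4    5    6    7    8    9   10
r[n]    0    1    3    4    6   11   15   16   18   19   22

22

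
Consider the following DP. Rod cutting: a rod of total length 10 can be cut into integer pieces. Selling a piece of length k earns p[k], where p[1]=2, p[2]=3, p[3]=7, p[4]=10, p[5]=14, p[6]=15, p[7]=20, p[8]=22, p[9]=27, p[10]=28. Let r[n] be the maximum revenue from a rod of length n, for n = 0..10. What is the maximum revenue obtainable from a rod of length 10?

   n    0    1    2    3    4    5    6    7    8    9   10
r[n]    0    2    4    7   10   14   16   20   22   27   29

29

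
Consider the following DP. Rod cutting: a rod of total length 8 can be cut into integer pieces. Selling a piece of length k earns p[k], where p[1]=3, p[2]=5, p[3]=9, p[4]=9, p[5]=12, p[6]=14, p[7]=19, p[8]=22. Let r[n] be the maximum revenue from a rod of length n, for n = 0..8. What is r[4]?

   n    0    1    2    3    4    5    6    7    8
r[n]    0    3    6    9   12   15   18   21   24

12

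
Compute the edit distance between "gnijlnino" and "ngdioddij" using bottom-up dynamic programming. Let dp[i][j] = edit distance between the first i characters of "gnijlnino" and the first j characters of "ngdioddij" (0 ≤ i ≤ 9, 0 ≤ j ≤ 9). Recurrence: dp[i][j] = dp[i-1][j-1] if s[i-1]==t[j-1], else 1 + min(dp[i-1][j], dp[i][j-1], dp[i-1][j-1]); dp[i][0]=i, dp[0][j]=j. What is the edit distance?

7

   ''  n  g  d  i  o  d  d  i  j
''  0  1  2  3  4  5  6  7  8  9
 g  1  1  1  2  3  4  5  6  7  8
 n  2  1  2  2  3  4  5  6  7  8
 i  3  2  2  3  2  3  4  5  6  7
 j  4  3  3  3  3  3  4  5  6  6
 l  5  4  4  4  4  4  4  5  6  7
 n  6  5  5  5  5  5  5  5  6  7
 i  7  6  6  6  5  6  6  6  5  6
 n  8  7  7  7  6  6  7  7  6  6
 o  9  8  8  8  7  6  7  8  7  7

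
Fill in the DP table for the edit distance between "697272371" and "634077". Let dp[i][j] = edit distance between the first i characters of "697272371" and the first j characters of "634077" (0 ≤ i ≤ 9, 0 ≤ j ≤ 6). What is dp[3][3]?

   ''  6  3  4  0  7  7
''  0  1  2  3  4  5  6
 6  1  0  1  2  3  4  5
 9  2  1  1  2  3  4  5
 7  3  2  2  2  3  3  4
 2  4  3  3  3  3  4  4
 7  5  4  4  4  4  3  4
 2  6  5  5  5  5  4  4
 3  7  6  5  6  6  5  5
 7  8  7  6  6  7  6  5
 1  9  8  7  7  7  7  6

2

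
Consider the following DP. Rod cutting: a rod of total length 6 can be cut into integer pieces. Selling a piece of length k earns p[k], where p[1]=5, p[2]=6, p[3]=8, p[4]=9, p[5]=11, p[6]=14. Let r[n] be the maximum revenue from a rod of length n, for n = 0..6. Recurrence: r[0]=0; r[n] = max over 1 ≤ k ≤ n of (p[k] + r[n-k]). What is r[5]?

   n    0    1    2    3    4    5    6
r[n]    0    5   10   15   20   25   30

25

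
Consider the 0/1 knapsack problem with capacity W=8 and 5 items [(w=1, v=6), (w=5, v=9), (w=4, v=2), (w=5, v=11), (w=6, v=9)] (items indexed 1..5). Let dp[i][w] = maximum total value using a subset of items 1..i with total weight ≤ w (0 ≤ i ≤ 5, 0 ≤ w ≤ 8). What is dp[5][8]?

i\w   0   1   2   3   4   5   6   7   8
  0   0   0   0   0   0   0   0   0   0
  1   0   6   6   6   6   6   6   6   6
  2   0   6   6   6   6   9  15  15  15
  3   0   6   6   6   6   9  15  15  15
  4   0   6   6   6   6  11  17  17  17
  5   0   6   6   6   6  11  17  17  17

17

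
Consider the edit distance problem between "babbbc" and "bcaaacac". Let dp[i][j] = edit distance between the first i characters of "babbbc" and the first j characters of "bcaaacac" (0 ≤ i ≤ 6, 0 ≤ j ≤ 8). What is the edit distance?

   ''  b  c  a  a  a  c  a  c
''  0  1  2  3  4  5  6  7  8
 b  1  0  1  2  3  4  5  6  7
 a  2  1  1  1  2  3  4  5  6
 b  3  2  2  2  2  3  4  5  6
 b  4  3  3  3  3  3  4  5  6
 b  5  4  4  4  4  4  4  5  6
 c  6  5  4  5  5  5  4  5  5

5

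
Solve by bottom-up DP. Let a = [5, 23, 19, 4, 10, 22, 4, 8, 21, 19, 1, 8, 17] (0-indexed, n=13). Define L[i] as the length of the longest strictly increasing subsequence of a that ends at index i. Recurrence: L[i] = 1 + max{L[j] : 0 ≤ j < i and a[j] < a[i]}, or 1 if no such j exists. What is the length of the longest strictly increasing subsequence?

3

   i    0    1    2    3    4    5    6    7    8    9   10   11   12
a[i]    5   23   19    4   10   22    4    8   21   19    1    8   17
L[i]    1    2    2    1    2    3    1    2    3    3    1    2    3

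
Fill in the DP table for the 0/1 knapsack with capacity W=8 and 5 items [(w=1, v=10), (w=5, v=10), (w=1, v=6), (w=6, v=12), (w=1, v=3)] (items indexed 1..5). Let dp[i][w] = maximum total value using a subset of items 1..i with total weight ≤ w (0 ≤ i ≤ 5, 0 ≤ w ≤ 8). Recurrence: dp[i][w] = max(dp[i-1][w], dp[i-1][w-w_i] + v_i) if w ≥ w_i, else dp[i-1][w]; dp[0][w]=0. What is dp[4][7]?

i\w   0   1   2   3   4   5   6   7   8
  0   0   0   0   0   0   0   0   0   0
  1   0  10  10  10  10  10  10  10  10
  2   0  10  10  10  10  10  20  20  20
  3   0  10  16  16  16  16  20  26  26
  4   0  10  16  16  16  16  20  26  28
  5   0  10  16  19  19  19  20  26  29

26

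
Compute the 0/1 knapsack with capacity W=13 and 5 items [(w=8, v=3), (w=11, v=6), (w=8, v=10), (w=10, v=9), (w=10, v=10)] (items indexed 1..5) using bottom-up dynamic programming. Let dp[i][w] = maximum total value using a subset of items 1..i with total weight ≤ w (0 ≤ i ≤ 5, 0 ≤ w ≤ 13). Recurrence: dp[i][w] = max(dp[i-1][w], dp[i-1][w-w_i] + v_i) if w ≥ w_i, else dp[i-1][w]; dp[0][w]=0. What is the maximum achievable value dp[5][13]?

10

i\w   0   1   2   3   4   5   6   7   8   9  10  11  12  13
  0   0   0   0   0   0   0   0   0   0   0   0   0   0   0
  1   0   0   0   0   0   0   0   0   3   3   3   3   3   3
  2   0   0   0   0   0   0   0   0   3   3   3   6   6   6
  3   0   0   0   0   0   0   0   0  10  10  10  10  10  10
  4   0   0   0   0   0   0   0   0  10  10  10  10  10  10
  5   0   0   0   0   0   0   0   0  10  10  10  10  10  10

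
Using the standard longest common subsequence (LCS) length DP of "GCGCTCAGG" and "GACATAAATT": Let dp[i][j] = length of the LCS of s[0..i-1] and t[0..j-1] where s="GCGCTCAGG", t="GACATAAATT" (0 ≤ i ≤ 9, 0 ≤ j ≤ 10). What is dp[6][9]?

   ''  G  A  C  A  T  A  A  A  T  T
''  0  0  0  0  0  0  0  0  0  0  0
 G  0  1  1  1  1  1  1  1  1  1  1
 C  0  1  1  2  2  2  2  2  2  2  2
 G  0  1  1  2  2  2  2  2  2  2  2
 C  0  1  1  2  2  2  2  2  2  2  2
 T  0  1  1  2  2  3  3  3  3  3  3
 C  0  1  1  2  2  3  3  3  3  3  3
 A  0  1  2  2  3  3  4  4  4  4  4
 G  0  1  2  2  3  3  4  4  4  4  4
 G  0  1  2  2  3  3  4  4  4  4  4

3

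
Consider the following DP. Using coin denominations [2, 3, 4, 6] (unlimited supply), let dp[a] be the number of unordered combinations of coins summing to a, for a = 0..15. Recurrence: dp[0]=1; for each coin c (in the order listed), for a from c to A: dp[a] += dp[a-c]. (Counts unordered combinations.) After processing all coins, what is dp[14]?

13

after  coin     0     1     2     3     4     5     6     7     8     9    10    11    12    13    14    15
          2     1     0     1     0     1     0     1     0     1     0     1     0     1     0     1     0
          3     1     0     1     1     1     1     2     1     2     2     2     2     3     2     3     3
          4     1     0     1     1     2     1     3     2     4     3     5     4     7     5     8     7
          6     1     0     1     1     2     1     4     2     5     4     7     5    11     7    13    11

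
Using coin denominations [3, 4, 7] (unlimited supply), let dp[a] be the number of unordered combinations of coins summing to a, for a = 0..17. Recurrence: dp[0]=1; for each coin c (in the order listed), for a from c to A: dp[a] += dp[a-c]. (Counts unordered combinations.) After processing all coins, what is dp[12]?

after  coin     0     1     2     3     4     5     6     7     8     9    10    11    12    13    14    15    16    17
          3     1     0     0     1     0     0     1     0     0     1     0     0     1     0     0     1     0     0
          4     1     0     0     1     1     0     1     1     1     1     1     1     2     1     1     2     2     1
          7     1     0     0     1     1     0     1     2     1     1     2     2     2     2     3     3     3     3

2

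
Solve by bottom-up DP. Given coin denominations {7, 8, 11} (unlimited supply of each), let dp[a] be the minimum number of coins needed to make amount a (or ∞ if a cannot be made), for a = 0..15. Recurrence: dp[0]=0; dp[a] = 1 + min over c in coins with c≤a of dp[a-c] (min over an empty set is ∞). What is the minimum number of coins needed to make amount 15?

 a  0  1  2  3  4  5  6  7  8  9 10 11 12 13 14 15
dp  0  -  -  -  -  -  -  1  1  -  -  1  -  -  2  2
(- denotes ∞ / unreachable)

2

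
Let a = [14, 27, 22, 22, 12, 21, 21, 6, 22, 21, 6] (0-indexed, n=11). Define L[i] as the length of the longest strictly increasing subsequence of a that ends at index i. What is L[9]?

   i    0    1    2    3    4    5    6    7    8    9   10
a[i]   14   27   22   22   12   21   21    6   22   21    6
L[i]    1    2    2    2    1    2    2    1    3    2    1

2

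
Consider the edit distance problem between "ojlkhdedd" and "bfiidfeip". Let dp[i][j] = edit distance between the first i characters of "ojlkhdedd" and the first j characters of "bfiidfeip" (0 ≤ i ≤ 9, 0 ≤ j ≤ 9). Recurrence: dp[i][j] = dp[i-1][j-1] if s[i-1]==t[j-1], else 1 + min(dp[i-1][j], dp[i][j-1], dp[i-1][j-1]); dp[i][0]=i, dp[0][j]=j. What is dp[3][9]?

   ''  b  f  i  i  d  f  e  i  p
''  0  1  2  3  4  5  6  7  8  9
 o  1  1  2  3  4  5  6  7  8  9
 j  2  2  2  3  4  5  6  7  8  9
 l  3  3  3  3  4  5  6  7  8  9
 k  4  4  4  4  4  5  6  7  8  9
 h  5  5  5  5  5  5  6  7  8  9
 d  6  6  6  6  6  5  6  7  8  9
 e  7  7  7  7  7  6  6  6  7  8
 d  8  8  8  8  8  7  7  7  7  8
 d  9  9  9  9  9  8  8  8  8  8

9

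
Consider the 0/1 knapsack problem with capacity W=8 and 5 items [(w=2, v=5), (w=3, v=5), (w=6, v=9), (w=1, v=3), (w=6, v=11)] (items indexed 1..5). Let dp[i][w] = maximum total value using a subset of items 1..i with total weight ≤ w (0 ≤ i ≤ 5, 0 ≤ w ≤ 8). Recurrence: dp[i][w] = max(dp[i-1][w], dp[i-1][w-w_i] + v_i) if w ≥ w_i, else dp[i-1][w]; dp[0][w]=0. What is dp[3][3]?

5

i\w   0   1   2   3   4   5   6   7   8
  0   0   0   0   0   0   0   0   0   0
  1   0   0   5   5   5   5   5   5   5
  2   0   0   5   5   5  10  10  10  10
  3   0   0   5   5   5  10  10  10  14
  4   0   3   5   8   8  10  13  13  14
  5   0   3   5   8   8  10  13  14  16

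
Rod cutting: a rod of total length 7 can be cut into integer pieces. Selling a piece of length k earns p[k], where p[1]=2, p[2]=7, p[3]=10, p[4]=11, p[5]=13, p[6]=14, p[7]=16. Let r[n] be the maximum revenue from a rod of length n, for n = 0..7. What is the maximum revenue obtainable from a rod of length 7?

   n    0    1    2    3    4    5    6    7
r[n]    0    2    7   10   14   17   21   24

24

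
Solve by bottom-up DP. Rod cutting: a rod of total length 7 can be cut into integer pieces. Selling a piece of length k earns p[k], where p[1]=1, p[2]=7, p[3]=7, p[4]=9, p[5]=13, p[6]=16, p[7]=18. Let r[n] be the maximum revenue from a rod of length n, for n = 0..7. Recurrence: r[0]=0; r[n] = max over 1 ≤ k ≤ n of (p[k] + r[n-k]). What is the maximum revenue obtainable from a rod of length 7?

   n    0    1    2    3    4    5    6    7
r[n]    0    1    7    8   14   15   21   22

22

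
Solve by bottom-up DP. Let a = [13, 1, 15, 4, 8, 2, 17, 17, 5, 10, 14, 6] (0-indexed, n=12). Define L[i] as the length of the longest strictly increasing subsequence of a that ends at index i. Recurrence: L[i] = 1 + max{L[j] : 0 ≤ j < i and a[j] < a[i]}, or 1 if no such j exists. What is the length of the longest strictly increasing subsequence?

5

   i    0    1    2    3    4    5    6    7    8    9   10   11
a[i]   13    1   15    4    8    2   17   17    5   10   14    6
L[i]    1    1    2    2    3    2    4    4    3    4    5    4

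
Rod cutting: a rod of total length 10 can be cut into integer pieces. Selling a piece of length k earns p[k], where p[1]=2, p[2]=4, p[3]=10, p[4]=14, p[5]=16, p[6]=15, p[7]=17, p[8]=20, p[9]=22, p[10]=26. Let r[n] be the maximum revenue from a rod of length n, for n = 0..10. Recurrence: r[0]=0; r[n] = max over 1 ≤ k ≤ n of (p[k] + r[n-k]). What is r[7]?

   n    0    1    2    3    4    5    6    7    8    9   10
r[n]    0    2    4   10   14   16   20   24   28   30   34

24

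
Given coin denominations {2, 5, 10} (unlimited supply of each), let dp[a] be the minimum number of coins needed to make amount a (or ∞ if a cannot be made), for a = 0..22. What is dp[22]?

 a  0  1  2  3  4  5  6  7  8  9 10 11 12 13 14 15 16 17 18 19 20 21 22
dp  0  -  1  -  2  1  3  2  4  3  1  4  2  5  3  2  4  3  5  4  2  5  3
(- denotes ∞ / unreachable)

3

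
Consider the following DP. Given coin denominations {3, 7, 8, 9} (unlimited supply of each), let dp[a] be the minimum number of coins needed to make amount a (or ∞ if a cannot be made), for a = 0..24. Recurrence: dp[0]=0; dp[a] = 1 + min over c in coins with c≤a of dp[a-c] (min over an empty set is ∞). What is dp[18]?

 a  0  1  2  3  4  5  6  7  8  9 10 11 12 13 14 15 16 17 18 19 20 21 22 23 24
dp  0  -  -  1  -  -  2  1  1  1  2  2  2  3  2  2  2  2  2  3  3  3  3  3  3
(- denotes ∞ / unreachable)

2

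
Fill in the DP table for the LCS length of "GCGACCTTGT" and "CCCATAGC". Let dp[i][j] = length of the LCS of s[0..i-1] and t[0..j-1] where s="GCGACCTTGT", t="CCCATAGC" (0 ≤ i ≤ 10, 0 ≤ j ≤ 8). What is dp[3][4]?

1

   ''  C  C  C  A  T  A  G  C
''  0  0  0  0  0  0  0  0  0
 G  0  0  0  0  0  0  0  1  1
 C  0  1  1  1  1  1  1  1  2
 G  0  1  1  1  1  1  1  2  2
 A  0  1  1  1  2  2  2  2  2
 C  0  1  2  2  2  2  2  2  3
 C  0  1  2  3  3  3  3  3  3
 T  0  1  2  3  3  4  4  4  4
 T  0  1  2  3  3  4  4  4  4
 G  0  1  2  3  3  4  4  5  5
 T  0  1  2  3  3  4  4  5  5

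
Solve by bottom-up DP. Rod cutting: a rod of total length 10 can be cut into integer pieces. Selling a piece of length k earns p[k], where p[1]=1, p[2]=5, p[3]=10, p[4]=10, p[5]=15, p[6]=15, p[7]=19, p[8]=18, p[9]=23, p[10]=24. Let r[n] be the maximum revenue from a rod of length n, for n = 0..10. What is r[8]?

   n    0    1    2    3    4    5    6    7    8    9   10
r[n]    0    1    5   10   11   15   20   21   25   30   31

25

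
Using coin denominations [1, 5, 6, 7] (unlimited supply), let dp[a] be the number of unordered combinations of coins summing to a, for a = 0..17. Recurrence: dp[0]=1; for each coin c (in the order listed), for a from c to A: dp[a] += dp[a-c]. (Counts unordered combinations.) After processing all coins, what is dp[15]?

11

after  coin     0     1     2     3     4     5     6     7     8     9    10    11    12    13    14    15    16    17
          1     1     1     1     1     1     1     1     1     1     1     1     1     1     1     1     1     1     1
          5     1     1     1     1     1     2     2     2     2     2     3     3     3     3     3     4     4     4
          6     1     1     1     1     1     2     3     3     3     3     4     5     6     6     6     7     8     9
          7     1     1     1     1     1     2     3     4     4     4     5     6     8     9    10    11    12    14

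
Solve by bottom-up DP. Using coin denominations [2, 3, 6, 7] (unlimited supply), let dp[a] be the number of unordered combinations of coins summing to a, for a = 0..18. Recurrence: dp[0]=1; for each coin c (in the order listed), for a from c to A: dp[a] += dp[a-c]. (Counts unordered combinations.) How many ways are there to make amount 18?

14

after  coin     0     1     2     3     4     5     6     7     8     9    10    11    12    13    14    15    16    17    18
          2     1     0     1     0     1     0     1     0     1     0     1     0     1     0     1     0     1     0     1
          3     1     0     1     1     1     1     2     1     2     2     2     2     3     2     3     3     3     3     4
          6     1     0     1     1     1     1     3     1     3     3     3     3     6     3     6     6     6     6    10
          7     1     0     1     1     1     1     3     2     3     4     4     4     7     6     8     9    10    10    14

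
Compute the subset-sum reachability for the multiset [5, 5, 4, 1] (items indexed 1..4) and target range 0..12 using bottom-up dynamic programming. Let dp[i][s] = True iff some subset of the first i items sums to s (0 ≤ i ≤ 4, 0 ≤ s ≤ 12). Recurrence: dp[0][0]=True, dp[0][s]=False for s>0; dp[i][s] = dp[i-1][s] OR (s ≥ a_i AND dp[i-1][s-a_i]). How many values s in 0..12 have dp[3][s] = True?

i\s   0   1   2   3   4   5   6   7   8   9  10  11  12
  0   T   F   F   F   F   F   F   F   F   F   F   F   F
  1   T   F   F   F   F   T   F   F   F   F   F   F   F
  2   T   F   F   F   F   T   F   F   F   F   T   F   F
  3   T   F   F   F   T   T   F   F   F   T   T   F   F
  4   T   T   F   F   T   T   T   F   F   T   T   T   F

5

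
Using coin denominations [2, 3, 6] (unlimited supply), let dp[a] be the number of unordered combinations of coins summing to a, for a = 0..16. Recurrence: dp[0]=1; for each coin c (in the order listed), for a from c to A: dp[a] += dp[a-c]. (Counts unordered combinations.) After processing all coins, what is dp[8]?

3

after  coin     0     1     2     3     4     5     6     7     8     9    10    11    12    13    14    15    16
          2     1     0     1     0     1     0     1     0     1     0     1     0     1     0     1     0     1
          3     1     0     1     1     1     1     2     1     2     2     2     2     3     2     3     3     3
          6     1     0     1     1     1     1     3     1     3     3     3     3     6     3     6     6     6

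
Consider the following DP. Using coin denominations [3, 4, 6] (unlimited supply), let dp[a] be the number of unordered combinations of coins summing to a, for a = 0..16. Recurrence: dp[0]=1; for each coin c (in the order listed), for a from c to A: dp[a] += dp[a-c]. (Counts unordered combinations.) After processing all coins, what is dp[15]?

after  coin     0     1     2     3     4     5     6     7     8     9    10    11    12    13    14    15    16
          3     1     0     0     1     0     0     1     0     0     1     0     0     1     0     0     1     0
          4     1     0     0     1     1     0     1     1     1     1     1     1     2     1     1     2     2
          6     1     0     0     1     1     0     2     1     1     2     2     1     4     2     2     4     4

4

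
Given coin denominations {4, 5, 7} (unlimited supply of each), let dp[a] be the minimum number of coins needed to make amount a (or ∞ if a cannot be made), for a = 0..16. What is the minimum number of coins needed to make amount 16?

3

 a  0  1  2  3  4  5  6  7  8  9 10 11 12 13 14 15 16
dp  0  -  -  -  1  1  -  1  2  2  2  2  2  3  2  3  3
(- denotes ∞ / unreachable)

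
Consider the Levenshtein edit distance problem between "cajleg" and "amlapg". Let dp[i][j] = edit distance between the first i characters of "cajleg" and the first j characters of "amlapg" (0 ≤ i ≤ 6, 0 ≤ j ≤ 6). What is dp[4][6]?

5

   ''  a  m  l  a  p  g
''  0  1  2  3  4  5  6
 c  1  1  2  3  4  5  6
 a  2  1  2  3  3  4  5
 j  3  2  2  3  4  4  5
 l  4  3  3  2  3  4  5
 e  5  4  4  3  3  4  5
 g  6  5  5  4  4  4  4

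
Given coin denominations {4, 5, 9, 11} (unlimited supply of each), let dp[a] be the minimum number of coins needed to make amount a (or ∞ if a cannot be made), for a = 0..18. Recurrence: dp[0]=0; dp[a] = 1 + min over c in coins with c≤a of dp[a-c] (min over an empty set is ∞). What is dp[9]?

1

 a  0  1  2  3  4  5  6  7  8  9 10 11 12 13 14 15 16 17 18
dp  0  -  -  -  1  1  -  -  2  1  2  1  3  2  2  2  2  3  2
(- denotes ∞ / unreachable)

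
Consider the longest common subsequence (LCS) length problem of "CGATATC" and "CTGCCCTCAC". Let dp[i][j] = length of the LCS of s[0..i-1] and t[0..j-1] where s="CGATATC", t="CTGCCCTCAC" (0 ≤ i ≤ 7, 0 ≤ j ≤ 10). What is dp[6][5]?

2

   ''  C  T  G  C  C  C  T  C  A  C
''  0  0  0  0  0  0  0  0  0  0  0
 C  0  1  1  1  1  1  1  1  1  1  1
 G  0  1  1  2  2  2  2  2  2  2  2
 A  0  1  1  2  2  2  2  2  2  3  3
 T  0  1  2  2  2  2  2  3  3  3  3
 A  0  1  2  2  2  2  2  3  3  4  4
 T  0  1  2  2  2  2  2  3  3  4  4
 C  0  1  2  2  3  3  3  3  4  4  5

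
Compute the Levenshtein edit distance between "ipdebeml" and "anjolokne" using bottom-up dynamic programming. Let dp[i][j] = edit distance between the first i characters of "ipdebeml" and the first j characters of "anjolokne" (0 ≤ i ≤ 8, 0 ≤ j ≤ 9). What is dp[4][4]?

4

   ''  a  n  j  o  l  o  k  n  e
''  0  1  2  3  4  5  6  7  8  9
 i  1  1  2  3  4  5  6  7  8  9
 p  2  2  2  3  4  5  6  7  8  9
 d  3  3  3  3  4  5  6  7  8  9
 e  4  4  4  4  4  5  6  7  8  8
 b  5  5  5  5  5  5  6  7  8  9
 e  6  6  6  6  6  6  6  7  8  8
 m  7  7  7  7  7  7  7  7  8  9
 l  8  8  8  8  8  7  8  8  8  9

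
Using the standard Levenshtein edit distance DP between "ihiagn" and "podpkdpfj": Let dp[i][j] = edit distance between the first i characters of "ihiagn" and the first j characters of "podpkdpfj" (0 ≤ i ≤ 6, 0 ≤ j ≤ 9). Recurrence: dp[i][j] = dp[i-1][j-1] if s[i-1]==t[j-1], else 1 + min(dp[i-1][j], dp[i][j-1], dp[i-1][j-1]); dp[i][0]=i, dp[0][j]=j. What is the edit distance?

9

   ''  p  o  d  p  k  d  p  f  j
''  0  1  2  3  4  5  6  7  8  9
 i  1  1  2  3  4  5  6  7  8  9
 h  2  2  2  3  4  5  6  7  8  9
 i  3  3  3  3  4  5  6  7  8  9
 a  4  4  4  4  4  5  6  7  8  9
 g  5  5  5  5  5  5  6  7  8  9
 n  6  6  6  6  6  6  6  7  8  9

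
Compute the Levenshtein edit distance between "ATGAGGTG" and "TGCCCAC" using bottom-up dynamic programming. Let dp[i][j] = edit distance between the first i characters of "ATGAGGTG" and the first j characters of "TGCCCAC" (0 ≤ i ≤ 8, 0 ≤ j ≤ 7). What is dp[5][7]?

   ''  T  G  C  C  C  A  C
''  0  1  2  3  4  5  6  7
 A  1  1  2  3  4  5  5  6
 T  2  1  2  3  4  5  6  6
 G  3  2  1  2  3  4  5  6
 A  4  3  2  2  3  4  4  5
 G  5  4  3  3  3  4  5  5
 G  6  5  4  4  4  4  5  6
 T  7  6  5  5  5  5  5  6
 G  8  7  6  6  6  6  6  6

5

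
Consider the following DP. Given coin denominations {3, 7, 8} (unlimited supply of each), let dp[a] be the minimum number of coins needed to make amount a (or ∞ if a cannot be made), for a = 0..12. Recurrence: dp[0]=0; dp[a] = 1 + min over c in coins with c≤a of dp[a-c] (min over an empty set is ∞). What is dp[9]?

 a  0  1  2  3  4  5  6  7  8  9 10 11 12
dp  0  -  -  1  -  -  2  1  1  3  2  2  4
(- denotes ∞ / unreachable)

3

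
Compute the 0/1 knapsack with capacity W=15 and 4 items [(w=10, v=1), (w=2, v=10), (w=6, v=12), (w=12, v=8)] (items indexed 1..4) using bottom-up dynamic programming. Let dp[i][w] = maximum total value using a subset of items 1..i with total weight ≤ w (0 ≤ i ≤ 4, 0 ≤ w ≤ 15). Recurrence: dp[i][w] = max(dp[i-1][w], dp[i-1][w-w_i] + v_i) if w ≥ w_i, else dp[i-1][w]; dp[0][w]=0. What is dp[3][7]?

i\w   0   1   2   3   4   5   6   7   8   9  10  11  12  13  14  15
  0   0   0   0   0   0   0   0   0   0   0   0   0   0   0   0   0
  1   0   0   0   0   0   0   0   0   0   0   1   1   1   1   1   1
  2   0   0  10  10  10  10  10  10  10  10  10  10  11  11  11  11
  3   0   0  10  10  10  10  12  12  22  22  22  22  22  22  22  22
  4   0   0  10  10  10  10  12  12  22  22  22  22  22  22  22  22

12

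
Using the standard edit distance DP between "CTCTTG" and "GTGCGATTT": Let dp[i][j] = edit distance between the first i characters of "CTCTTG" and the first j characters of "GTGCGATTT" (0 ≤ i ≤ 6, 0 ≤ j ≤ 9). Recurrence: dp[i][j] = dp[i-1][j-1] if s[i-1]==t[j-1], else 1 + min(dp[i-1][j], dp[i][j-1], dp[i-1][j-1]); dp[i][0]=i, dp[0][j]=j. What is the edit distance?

   ''  G  T  G  C  G  A  T  T  T
''  0  1  2  3  4  5  6  7  8  9
 C  1  1  2  3  3  4  5  6  7  8
 T  2  2  1  2  3  4  5  5  6  7
 C  3  3  2  2  2  3  4  5  6  7
 T  4  4  3  3  3  3  4  4  5  6
 T  5  5  4  4  4  4  4  4  4  5
 G  6  5  5  4  5  4  5  5  5  5

5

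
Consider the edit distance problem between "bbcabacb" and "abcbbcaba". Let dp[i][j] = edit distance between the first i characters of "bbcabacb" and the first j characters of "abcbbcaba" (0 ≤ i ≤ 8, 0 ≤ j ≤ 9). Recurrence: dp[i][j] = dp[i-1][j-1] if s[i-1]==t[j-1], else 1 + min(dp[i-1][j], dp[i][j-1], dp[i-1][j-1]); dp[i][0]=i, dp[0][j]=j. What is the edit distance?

5

   ''  a  b  c  b  b  c  a  b  a
''  0  1  2  3  4  5  6  7  8  9
 b  1  1  1  2  3  4  5  6  7  8
 b  2  2  1  2  2  3  4  5  6  7
 c  3  3  2  1  2  3  3  4  5  6
 a  4  3  3  2  2  3  4  3  4  5
 b  5  4  3  3  2  2  3  4  3  4
 a  6  5  4  4  3  3  3  3  4  3
 c  7  6  5  4  4  4  3  4  4  4
 b  8  7  6  5  4  4  4  4  4  5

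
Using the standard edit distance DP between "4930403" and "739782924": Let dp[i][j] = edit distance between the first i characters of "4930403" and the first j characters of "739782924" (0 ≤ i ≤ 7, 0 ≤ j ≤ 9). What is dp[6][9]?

8

   ''  7  3  9  7  8  2  9  2  4
''  0  1  2  3  4  5  6  7  8  9
 4  1  1  2  3  4  5  6  7  8  8
 9  2  2  2  2  3  4  5  6  7  8
 3  3  3  2  3  3  4  5  6  7  8
 0  4  4  3  3  4  4  5  6  7  8
 4  5  5  4  4  4  5  5  6  7  7
 0  6  6  5  5  5  5  6  6  7  8
 3  7  7  6  6  6  6  6  7  7  8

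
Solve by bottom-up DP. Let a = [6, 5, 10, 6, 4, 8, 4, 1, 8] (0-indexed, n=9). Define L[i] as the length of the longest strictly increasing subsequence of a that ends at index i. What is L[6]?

   i    0    1    2    3    4    5    6    7    8
a[i]    6    5   10    6    4    8    4    1    8
L[i]    1    1    2    2    1    3    1    1    3

1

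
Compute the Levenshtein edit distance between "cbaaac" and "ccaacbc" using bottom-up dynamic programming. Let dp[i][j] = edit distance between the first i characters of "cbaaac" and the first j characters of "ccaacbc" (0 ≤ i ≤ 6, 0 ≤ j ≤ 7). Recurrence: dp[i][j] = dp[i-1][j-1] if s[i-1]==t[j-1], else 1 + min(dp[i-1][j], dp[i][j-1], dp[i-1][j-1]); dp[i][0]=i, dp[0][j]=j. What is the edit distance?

3

   ''  c  c  a  a  c  b  c
''  0  1  2  3  4  5  6  7
 c  1  0  1  2  3  4  5  6
 b  2  1  1  2  3  4  4  5
 a  3  2  2  1  2  3  4  5
 a  4  3  3  2  1  2  3  4
 a  5  4  4  3  2  2  3  4
 c  6  5  4  4  3  2  3  3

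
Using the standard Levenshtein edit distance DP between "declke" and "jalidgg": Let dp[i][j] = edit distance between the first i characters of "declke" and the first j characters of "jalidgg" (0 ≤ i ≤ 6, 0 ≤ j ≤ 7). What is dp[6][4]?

   ''  j  a  l  i  d  g  g
''  0  1  2  3  4  5  6  7
 d  1  1  2  3  4  4  5  6
 e  2  2  2  3  4  5  5  6
 c  3  3  3  3  4  5  6  6
 l  4  4  4  3  4  5  6  7
 k  5  5  5  4  4  5  6  7
 e  6  6  6  5  5  5  6  7

5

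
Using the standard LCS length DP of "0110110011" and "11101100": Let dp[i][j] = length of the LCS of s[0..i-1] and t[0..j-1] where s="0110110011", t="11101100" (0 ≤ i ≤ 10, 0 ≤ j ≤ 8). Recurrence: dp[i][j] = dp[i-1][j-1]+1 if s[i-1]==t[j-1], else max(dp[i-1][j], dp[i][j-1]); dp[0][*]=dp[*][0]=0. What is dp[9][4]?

4

   ''  1  1  1  0  1  1  0  0
''  0  0  0  0  0  0  0  0  0
 0  0  0  0  0  1  1  1  1  1
 1  0  1  1  1  1  2  2  2  2
 1  0  1  2  2  2  2  3  3  3
 0  0  1  2  2  3  3  3  4  4
 1  0  1  2  3  3  4  4  4  4
 1  0  1  2  3  3  4  5  5  5
 0  0  1  2  3  4  4  5  6  6
 0  0  1  2  3  4  4  5  6  7
 1  0  1  2  3  4  5  5  6  7
 1  0  1  2  3  4  5  6  6  7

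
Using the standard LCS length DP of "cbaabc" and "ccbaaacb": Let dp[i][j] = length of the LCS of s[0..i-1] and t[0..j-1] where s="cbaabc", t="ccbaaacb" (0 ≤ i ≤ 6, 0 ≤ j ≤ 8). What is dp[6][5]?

4

   ''  c  c  b  a  a  a  c  b
''  0  0  0  0  0  0  0  0  0
 c  0  1  1  1  1  1  1  1  1
 b  0  1  1  2  2  2  2  2  2
 a  0  1  1  2  3  3  3  3  3
 a  0  1  1  2  3  4  4  4  4
 b  0  1  1  2  3  4  4  4  5
 c  0  1  2  2  3  4  4  5  5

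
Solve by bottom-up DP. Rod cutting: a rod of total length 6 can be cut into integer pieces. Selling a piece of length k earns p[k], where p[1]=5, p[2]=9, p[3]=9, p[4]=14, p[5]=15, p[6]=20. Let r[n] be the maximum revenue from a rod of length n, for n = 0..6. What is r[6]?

30

   n    0    1    2    3    4    5    6
r[n]    0    5   10   15   20   25   30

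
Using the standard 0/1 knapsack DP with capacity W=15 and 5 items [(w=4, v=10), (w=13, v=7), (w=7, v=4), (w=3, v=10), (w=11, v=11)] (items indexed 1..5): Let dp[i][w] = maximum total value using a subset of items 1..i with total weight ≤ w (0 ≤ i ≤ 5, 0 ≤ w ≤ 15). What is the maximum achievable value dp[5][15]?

24

i\w   0   1   2   3   4   5   6   7   8   9  10  11  12  13  14  15
  0   0   0   0   0   0   0   0   0   0   0   0   0   0   0   0   0
  1   0   0   0   0  10  10  10  10  10  10  10  10  10  10  10  10
  2   0   0   0   0  10  10  10  10  10  10  10  10  10  10  10  10
  3   0   0   0   0  10  10  10  10  10  10  10  14  14  14  14  14
  4   0   0   0  10  10  10  10  20  20  20  20  20  20  20  24  24
  5   0   0   0  10  10  10  10  20  20  20  20  20  20  20  24  24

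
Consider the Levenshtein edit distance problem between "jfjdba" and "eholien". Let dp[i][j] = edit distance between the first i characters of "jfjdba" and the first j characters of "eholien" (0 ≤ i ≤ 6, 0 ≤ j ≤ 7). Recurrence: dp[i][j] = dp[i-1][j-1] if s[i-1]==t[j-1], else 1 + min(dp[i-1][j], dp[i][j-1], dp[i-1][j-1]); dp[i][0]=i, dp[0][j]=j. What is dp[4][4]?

4

   ''  e  h  o  l  i  e  n
''  0  1  2  3  4  5  6  7
 j  1  1  2  3  4  5  6  7
 f  2  2  2  3  4  5  6  7
 j  3  3  3  3  4  5  6  7
 d  4  4  4  4  4  5  6  7
 b  5  5  5  5  5  5  6  7
 a  6  6  6  6  6  6  6  7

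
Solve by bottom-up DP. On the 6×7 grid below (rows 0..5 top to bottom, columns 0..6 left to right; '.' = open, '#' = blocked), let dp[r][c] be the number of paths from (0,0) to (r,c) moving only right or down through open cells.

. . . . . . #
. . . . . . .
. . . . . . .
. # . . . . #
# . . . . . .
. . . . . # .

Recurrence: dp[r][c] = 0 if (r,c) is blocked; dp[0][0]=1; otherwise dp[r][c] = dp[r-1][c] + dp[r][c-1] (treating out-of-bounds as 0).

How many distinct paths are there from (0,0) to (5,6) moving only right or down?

105

r\c   0   1   2   3   4   5   6
  0   1   1   1   1   1   1   0
  1   1   2   3   4   5   6   6
  2   1   3   6  10  15  21  27
  3   1   0   6  16  31  52   0
  4   0   0   6  22  53 105 105
  5   0   0   6  28  81   0 105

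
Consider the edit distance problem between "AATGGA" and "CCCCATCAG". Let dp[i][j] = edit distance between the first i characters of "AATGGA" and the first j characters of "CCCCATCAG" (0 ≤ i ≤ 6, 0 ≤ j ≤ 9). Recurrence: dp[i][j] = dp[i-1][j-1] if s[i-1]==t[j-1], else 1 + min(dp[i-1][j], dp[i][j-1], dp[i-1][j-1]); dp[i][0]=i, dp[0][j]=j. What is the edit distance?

7

   ''  C  C  C  C  A  T  C  A  G
''  0  1  2  3  4  5  6  7  8  9
 A  1  1  2  3  4  4  5  6  7  8
 A  2  2  2  3  4  4  5  6  6  7
 T  3  3  3  3  4  5  4  5  6  7
 G  4  4  4  4  4  5  5  5  6  6
 G  5  5  5  5  5  5  6  6  6  6
 A  6  6  6  6  6  5  6  7  6  7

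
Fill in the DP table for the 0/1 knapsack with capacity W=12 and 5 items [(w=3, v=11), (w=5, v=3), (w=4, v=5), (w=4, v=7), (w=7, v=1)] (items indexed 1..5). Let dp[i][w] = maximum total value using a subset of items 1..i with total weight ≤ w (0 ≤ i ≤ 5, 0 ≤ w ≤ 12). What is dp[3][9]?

i\w   0   1   2   3   4   5   6   7   8   9  10  11  12
  0   0   0   0   0   0   0   0   0   0   0   0   0   0
  1   0   0   0  11  11  11  11  11  11  11  11  11  11
  2   0   0   0  11  11  11  11  11  14  14  14  14  14
  3   0   0   0  11  11  11  11  16  16  16  16  16  19
  4   0   0   0  11  11  11  11  18  18  18  18  23  23
  5   0   0   0  11  11  11  11  18  18  18  18  23  23

16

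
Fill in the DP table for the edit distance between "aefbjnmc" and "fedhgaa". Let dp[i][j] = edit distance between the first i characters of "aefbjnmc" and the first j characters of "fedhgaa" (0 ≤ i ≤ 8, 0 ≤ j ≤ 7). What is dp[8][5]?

7

   ''  f  e  d  h  g  a  a
''  0  1  2  3  4  5  6  7
 a  1  1  2  3  4  5  5  6
 e  2  2  1  2  3  4  5  6
 f  3  2  2  2  3  4  5  6
 b  4  3  3  3  3  4  5  6
 j  5  4  4  4  4  4  5  6
 n  6  5  5  5  5  5  5  6
 m  7  6  6  6  6  6  6  6
 c  8  7  7  7  7  7  7  7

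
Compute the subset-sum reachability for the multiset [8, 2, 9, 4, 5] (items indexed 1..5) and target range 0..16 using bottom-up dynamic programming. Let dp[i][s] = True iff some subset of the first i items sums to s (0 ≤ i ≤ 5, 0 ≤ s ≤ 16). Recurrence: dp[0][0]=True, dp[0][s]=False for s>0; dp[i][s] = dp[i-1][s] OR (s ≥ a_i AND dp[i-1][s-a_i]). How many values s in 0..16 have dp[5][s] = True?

i\s   0   1   2   3   4   5   6   7   8   9  10  11  12  13  14  15  16
  0   T   F   F   F   F   F   F   F   F   F   F   F   F   F   F   F   F
  1   T   F   F   F   F   F   F   F   T   F   F   F   F   F   F   F   F
  2   T   F   T   F   F   F   F   F   T   F   T   F   F   F   F   F   F
  3   T   F   T   F   F   F   F   F   T   T   T   T   F   F   F   F   F
  4   T   F   T   F   T   F   T   F   T   T   T   T   T   T   T   T   F
  5   T   F   T   F   T   T   T   T   T   T   T   T   T   T   T   T   T

15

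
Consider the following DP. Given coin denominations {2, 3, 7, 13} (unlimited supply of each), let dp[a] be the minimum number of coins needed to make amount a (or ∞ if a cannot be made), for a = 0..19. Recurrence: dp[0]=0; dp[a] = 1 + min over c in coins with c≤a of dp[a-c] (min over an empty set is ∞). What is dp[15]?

 a  0  1  2  3  4  5  6  7  8  9 10 11 12 13 14 15 16 17 18 19
dp  0  -  1  1  2  2  2  1  3  2  2  3  3  1  2  2  2  3  3  3
(- denotes ∞ / unreachable)

2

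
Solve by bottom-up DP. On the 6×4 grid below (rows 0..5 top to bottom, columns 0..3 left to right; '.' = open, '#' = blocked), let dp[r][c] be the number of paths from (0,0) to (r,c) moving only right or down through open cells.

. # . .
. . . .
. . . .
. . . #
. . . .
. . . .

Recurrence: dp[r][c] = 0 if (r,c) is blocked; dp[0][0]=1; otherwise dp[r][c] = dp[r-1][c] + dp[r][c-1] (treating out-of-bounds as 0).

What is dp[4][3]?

10

r\c   0   1   2   3
  0   1   0   0   0
  1   1   1   1   1
  2   1   2   3   4
  3   1   3   6   0
  4   1   4  10  10
  5   1   5  15  25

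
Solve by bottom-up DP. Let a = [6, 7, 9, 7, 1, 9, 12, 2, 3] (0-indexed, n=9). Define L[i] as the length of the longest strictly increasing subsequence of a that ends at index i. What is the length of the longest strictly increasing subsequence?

4

   i    0    1    2    3    4    5    6    7    8
a[i]    6    7    9    7    1    9   12    2    3
L[i]    1    2    3    2    1    3    4    2    3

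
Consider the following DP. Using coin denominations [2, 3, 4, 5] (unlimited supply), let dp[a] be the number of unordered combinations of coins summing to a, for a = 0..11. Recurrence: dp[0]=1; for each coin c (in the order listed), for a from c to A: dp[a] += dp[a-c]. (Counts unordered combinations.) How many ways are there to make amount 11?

7

after  coin     0     1     2     3     4     5     6     7     8     9    10    11
          2     1     0     1     0     1     0     1     0     1     0     1     0
          3     1     0     1     1     1     1     2     1     2     2     2     2
          4     1     0     1     1     2     1     3     2     4     3     5     4
          5     1     0     1     1     2     2     3     3     5     5     7     7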